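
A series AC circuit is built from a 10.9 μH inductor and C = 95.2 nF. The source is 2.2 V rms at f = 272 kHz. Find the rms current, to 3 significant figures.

176 mA

ω = 2πf = 1.709e+06 rad/s
X_L = ωL = 18.6 Ω
X_C = 1/(ωC) = 6.15 Ω
Net reactance X = X_L − X_C = 12.5 Ω
Z = j12.5 Ω
|Z| = √(0² + 12.5²) = 12.5 Ω
I = V/|Z| = 2.2/12.5 = 176 mA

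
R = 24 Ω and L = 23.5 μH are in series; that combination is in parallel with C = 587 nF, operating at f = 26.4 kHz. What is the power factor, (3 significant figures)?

ω = 2πf = 165900 rad/s
X_L = ωL = 3.90 Ω
X_C = 1/(ωC) = 10.3 Ω
Branch 1 (R+jX_L): Z₁ = 24.0 + j3.90 Ω, |Z₁| = 24.3 Ω
Branch 2 (−jX_C): Z₂ = −j10.3 Ω
Parallel: Z = Z₁Z₂/(Z₁+Z₂), |Z| = 10.1 Ω, ∠Z = -65.9°
cos φ = cos(-65.9°) = 0.408

0.408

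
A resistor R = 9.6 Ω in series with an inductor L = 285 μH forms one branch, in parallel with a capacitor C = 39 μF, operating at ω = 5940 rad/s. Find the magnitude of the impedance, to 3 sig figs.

X_L = ωL = 1.69 Ω
X_C = 1/(ωC) = 4.32 Ω
Branch 1 (R+jX_L): Z₁ = 9.60 + j1.69 Ω, |Z₁| = 9.75 Ω
Branch 2 (−jX_C): Z₂ = −j4.32 Ω
Parallel: Z = Z₁Z₂/(Z₁+Z₂), |Z| = 4.23 Ω, ∠Z = -64.7°

4.23 Ω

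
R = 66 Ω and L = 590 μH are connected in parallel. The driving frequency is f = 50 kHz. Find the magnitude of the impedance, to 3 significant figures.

62.2 Ω

ω = 2πf = 314200 rad/s
X_L = ωL = 185 Ω
Parallel: admittances add. Y = 1/R + 1/(jωL)
Y = (0.0152 − j0.00540) S
|Y| = 0.0161 S → |Z| = 1/|Y| = 62.2 Ω, ∠Z = −∠Y = 19.6°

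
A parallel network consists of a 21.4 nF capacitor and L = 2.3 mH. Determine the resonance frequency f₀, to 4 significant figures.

ω₀ = 1/√(LC) = 1/√(0.0023 × 2.14e-08) = 142500 rad/s
f₀ = ω₀/(2π) = 22.69 kHz

22.69 kHz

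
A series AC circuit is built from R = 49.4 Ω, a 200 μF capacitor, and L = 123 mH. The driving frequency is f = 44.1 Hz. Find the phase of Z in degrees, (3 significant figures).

18.0°

ω = 2πf = 277.1 rad/s
X_L = ωL = 34.1 Ω
X_C = 1/(ωC) = 18.0 Ω
Net reactance X = X_L − X_C = 16.0 Ω
Z = 49.4 + j16.0 Ω
|Z| = √(49.4² + 16.0²) = 51.9 Ω
∠Z = arctan(16.0/49.4) = 18.0°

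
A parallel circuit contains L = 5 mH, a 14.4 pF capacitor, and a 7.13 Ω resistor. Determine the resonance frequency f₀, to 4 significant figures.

ω₀ = 1/√(LC) = 1/√(0.005 × 1.44e-11) = 3.727e+06 rad/s
f₀ = ω₀/(2π) = 593.1 kHz

593.1 kHz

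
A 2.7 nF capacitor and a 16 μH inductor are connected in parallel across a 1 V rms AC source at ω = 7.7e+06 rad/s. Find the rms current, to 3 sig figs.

12.7 mA

X_L = ωL = 123 Ω
X_C = 1/(ωC) = 48.1 Ω
Parallel: admittances add. Y = 1/(jωL) + jωC
Y = (0 + j0.0127) S
|Y| = 0.0127 S → |Z| = 1/|Y| = 78.9 Ω, ∠Z = −∠Y = -90.0°
I = V/|Z| = 1/78.9 = 12.7 mA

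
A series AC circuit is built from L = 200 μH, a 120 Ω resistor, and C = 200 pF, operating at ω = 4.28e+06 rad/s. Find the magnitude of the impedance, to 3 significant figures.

334 Ω

X_L = ωL = 856 Ω
X_C = 1/(ωC) = 1170 Ω
Net reactance X = X_L − X_C = -312 Ω
Z = 120 − j312 Ω
|Z| = √(120² + 312²) = 334 Ω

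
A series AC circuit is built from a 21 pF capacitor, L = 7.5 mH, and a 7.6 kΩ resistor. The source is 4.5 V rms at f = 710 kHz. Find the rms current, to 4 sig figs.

187.4 μA

ω = 2πf = 4.461e+06 rad/s
X_L = ωL = 33460 Ω
X_C = 1/(ωC) = 10670 Ω
Net reactance X = X_L − X_C = 22780 Ω
Z = 7600 + j22780 Ω
|Z| = √(7600² + 22780²) = 24020 Ω
I = V/|Z| = 4.5/24020 = 187.4 μA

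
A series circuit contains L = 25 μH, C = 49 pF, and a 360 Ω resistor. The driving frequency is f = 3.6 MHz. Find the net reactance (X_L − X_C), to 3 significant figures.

ω = 2πf = 2.262e+07 rad/s
X_L = ωL = 565 Ω
X_C = 1/(ωC) = 902 Ω
X = 565 − 902 = -337 Ω

-337 Ω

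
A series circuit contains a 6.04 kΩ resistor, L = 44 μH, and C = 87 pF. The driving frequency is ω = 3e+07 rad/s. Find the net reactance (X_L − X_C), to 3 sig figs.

X_L = ωL = 1320 Ω
X_C = 1/(ωC) = 383 Ω
X = 1320 − 383 = 937 Ω

937 Ω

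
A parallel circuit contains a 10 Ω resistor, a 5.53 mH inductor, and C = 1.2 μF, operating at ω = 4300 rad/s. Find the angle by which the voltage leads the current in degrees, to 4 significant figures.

X_L = ωL = 23.78 Ω
X_C = 1/(ωC) = 193.8 Ω
Parallel: admittances add. Y = 1/R + 1/(jωL) + jωC
Y = (0.1000 − j0.03689) S
|Y| = 0.1066 S → |Z| = 1/|Y| = 9.382 Ω, ∠Z = −∠Y = 20.25°

20.25°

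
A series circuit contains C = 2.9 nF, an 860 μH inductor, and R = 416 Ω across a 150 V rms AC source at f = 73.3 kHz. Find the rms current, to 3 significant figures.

275 mA

ω = 2πf = 460600 rad/s
X_L = ωL = 396 Ω
X_C = 1/(ωC) = 749 Ω
Net reactance X = X_L − X_C = -353 Ω
Z = 416 − j353 Ω
|Z| = √(416² + 353²) = 545 Ω
I = V/|Z| = 150/545 = 275 mA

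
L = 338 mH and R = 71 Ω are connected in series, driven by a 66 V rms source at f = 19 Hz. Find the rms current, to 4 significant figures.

ω = 2πf = 119.4 rad/s
X_L = ωL = 40.35 Ω
Z = 71.00 + j40.35 Ω
|Z| = √(71.00² + 40.35²) = 81.66 Ω
I = V/|Z| = 66/81.66 = 808.2 mA

808.2 mA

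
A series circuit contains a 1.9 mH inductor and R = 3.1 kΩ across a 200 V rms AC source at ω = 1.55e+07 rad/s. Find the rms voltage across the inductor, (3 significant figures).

X_L = ωL = 29400 Ω
Z = 3100 + j29400 Ω
|Z| = √(3100² + 29400²) = 29600 Ω
I = V/|Z| = 6.75 mA
V_L = I·|Z_L| = 0.00675 × 29400 = 199 V

199 V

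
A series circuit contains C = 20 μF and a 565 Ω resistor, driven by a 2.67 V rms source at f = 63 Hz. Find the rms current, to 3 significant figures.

4.61 mA

ω = 2πf = 395.8 rad/s
X_C = 1/(ωC) = 126 Ω
Z = 565 − j126 Ω
|Z| = √(565² + 126²) = 579 Ω
I = V/|Z| = 2.67/579 = 4.61 mA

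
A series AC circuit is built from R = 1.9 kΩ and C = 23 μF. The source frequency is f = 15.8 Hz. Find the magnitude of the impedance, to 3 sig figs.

ω = 2πf = 99.27 rad/s
X_C = 1/(ωC) = 438 Ω
Z = 1900 − j438 Ω
|Z| = √(1900² + 438²) = 1950 Ω

1950 Ω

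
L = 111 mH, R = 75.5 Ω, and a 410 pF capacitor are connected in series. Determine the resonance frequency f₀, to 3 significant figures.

ω₀ = 1/√(LC) = 1/√(0.111 × 4.1e-10) = 148200 rad/s
f₀ = ω₀/(2π) = 23.6 kHz

23.6 kHz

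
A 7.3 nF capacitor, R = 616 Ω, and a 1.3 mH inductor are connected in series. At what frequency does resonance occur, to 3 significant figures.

51.7 kHz

ω₀ = 1/√(LC) = 1/√(0.0013 × 7.3e-09) = 324600 rad/s
f₀ = ω₀/(2π) = 51.7 kHz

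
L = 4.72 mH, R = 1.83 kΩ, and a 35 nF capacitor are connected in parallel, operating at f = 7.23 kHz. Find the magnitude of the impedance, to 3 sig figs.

ω = 2πf = 45430 rad/s
X_L = ωL = 214 Ω
X_C = 1/(ωC) = 629 Ω
Parallel: admittances add. Y = 1/R + 1/(jωL) + jωC
Y = (0.000546 − j0.00307) S
|Y| = 0.00312 S → |Z| = 1/|Y| = 320 Ω, ∠Z = −∠Y = 79.9°

320 Ω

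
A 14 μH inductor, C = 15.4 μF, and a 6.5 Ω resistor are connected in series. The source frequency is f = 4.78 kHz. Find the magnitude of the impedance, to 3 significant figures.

ω = 2πf = 30030 rad/s
X_L = ωL = 0.420 Ω
X_C = 1/(ωC) = 2.16 Ω
Net reactance X = X_L − X_C = -1.74 Ω
Z = 6.50 − j1.74 Ω
|Z| = √(6.50² + 1.74²) = 6.73 Ω

6.73 Ω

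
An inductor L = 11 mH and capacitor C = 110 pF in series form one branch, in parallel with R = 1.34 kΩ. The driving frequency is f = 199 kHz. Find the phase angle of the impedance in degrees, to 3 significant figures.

ω = 2πf = 1.25e+06 rad/s
X_L = ωL = 13800 Ω
X_C = 1/(ωC) = 7270 Ω
Branch 1: Z₁ = R = 1340 Ω
Branch 2 (series LC): Z₂ = j(X_L − X_C) = j6480 Ω
Parallel: Z = Z₁Z₂/(Z₁+Z₂), |Z| = 1310 Ω, ∠Z = 11.7°

11.7°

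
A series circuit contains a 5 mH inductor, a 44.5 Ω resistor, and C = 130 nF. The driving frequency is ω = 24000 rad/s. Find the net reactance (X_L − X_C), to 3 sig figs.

-201 Ω

X_L = ωL = 120 Ω
X_C = 1/(ωC) = 321 Ω
X = 120 − 321 = -201 Ω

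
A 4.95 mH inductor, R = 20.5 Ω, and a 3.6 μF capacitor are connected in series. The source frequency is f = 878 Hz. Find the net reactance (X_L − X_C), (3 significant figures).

-23.0 Ω

ω = 2πf = 5517 rad/s
X_L = ωL = 27.3 Ω
X_C = 1/(ωC) = 50.4 Ω
X = 27.3 − 50.4 = -23.0 Ω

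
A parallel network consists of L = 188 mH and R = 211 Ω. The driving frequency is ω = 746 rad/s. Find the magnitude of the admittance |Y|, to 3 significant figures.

X_L = ωL = 140 Ω
Parallel: admittances add. Y = 1/R + 1/(jωL)
Y = (0.00474 − j0.00713) S
|Y| = 0.00856 S → |Z| = 1/|Y| = 117 Ω, ∠Z = −∠Y = 56.4°

8.56 mS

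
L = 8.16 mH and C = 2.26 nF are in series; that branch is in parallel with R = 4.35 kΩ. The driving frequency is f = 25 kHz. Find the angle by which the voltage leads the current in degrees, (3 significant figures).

ω = 2πf = 157100 rad/s
X_L = ωL = 1280 Ω
X_C = 1/(ωC) = 2820 Ω
Branch 1: Z₁ = R = 4350 Ω
Branch 2 (series LC): Z₂ = j(X_L − X_C) = −j1540 Ω
Parallel: Z = Z₁Z₂/(Z₁+Z₂), |Z| = 1450 Ω, ∠Z = -70.6°

-70.6°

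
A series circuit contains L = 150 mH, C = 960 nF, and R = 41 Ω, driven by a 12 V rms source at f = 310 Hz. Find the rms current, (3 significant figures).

ω = 2πf = 1948 rad/s
X_L = ωL = 292 Ω
X_C = 1/(ωC) = 535 Ω
Net reactance X = X_L − X_C = -243 Ω
Z = 41.0 − j243 Ω
|Z| = √(41.0² + 243²) = 246 Ω
I = V/|Z| = 12/246 = 48.8 mA

48.8 mA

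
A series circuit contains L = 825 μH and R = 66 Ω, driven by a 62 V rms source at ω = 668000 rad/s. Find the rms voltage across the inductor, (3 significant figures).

X_L = ωL = 551 Ω
Z = 66.0 + j551 Ω
|Z| = √(66.0² + 551²) = 555 Ω
I = V/|Z| = 112 mA
V_L = I·|Z_L| = 0.112 × 551 = 61.6 V

61.6 V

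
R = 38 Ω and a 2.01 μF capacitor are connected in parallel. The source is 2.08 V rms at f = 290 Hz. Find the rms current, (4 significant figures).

55.26 mA

ω = 2πf = 1822 rad/s
X_C = 1/(ωC) = 273.0 Ω
Parallel: admittances add. Y = 1/R + jωC
Y = (0.02632 + j0.003662) S
|Y| = 0.02657 S → |Z| = 1/|Y| = 37.64 Ω, ∠Z = −∠Y = -7.923°
I = V/|Z| = 2.08/37.64 = 55.26 mA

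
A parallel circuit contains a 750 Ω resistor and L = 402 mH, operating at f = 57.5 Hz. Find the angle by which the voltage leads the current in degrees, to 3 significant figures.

ω = 2πf = 361.3 rad/s
X_L = ωL = 145 Ω
Parallel: admittances add. Y = 1/R + 1/(jωL)
Y = (0.00133 − j0.00689) S
|Y| = 0.00701 S → |Z| = 1/|Y| = 143 Ω, ∠Z = −∠Y = 79.0°

79.0°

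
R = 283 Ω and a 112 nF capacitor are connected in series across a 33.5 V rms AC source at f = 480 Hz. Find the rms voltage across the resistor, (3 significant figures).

3.19 V

ω = 2πf = 3016 rad/s
X_C = 1/(ωC) = 2960 Ω
Z = 283 − j2960 Ω
|Z| = √(283² + 2960²) = 2970 Ω
I = V/|Z| = 11.3 mA
V_R = I·|Z_R| = 0.0113 × 283 = 3.19 V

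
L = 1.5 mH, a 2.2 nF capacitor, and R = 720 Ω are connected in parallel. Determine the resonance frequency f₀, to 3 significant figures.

ω₀ = 1/√(LC) = 1/√(0.0015 × 2.2e-09) = 550500 rad/s
f₀ = ω₀/(2π) = 87.6 kHz

87.6 kHz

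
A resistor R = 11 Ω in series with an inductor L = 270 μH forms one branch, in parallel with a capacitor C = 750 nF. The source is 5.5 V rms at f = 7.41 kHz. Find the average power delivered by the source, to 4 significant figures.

ω = 2πf = 46560 rad/s
X_L = ωL = 12.57 Ω
X_C = 1/(ωC) = 28.64 Ω
Branch 1 (R+jX_L): Z₁ = 11.00 + j12.57 Ω, |Z₁| = 16.70 Ω
Branch 2 (−jX_C): Z₂ = −j28.64 Ω
Parallel: Z = Z₁Z₂/(Z₁+Z₂), |Z| = 24.57 Ω, ∠Z = 14.42°
I = V/|Z| = 223.9 mA
P = VI cos φ = 5.5 × 0.2239 × cos(14.42°) = 1.193 W

1.193 W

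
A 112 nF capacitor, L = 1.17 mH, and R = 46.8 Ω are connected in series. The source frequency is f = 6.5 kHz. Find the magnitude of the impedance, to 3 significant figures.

ω = 2πf = 40840 rad/s
X_L = ωL = 47.8 Ω
X_C = 1/(ωC) = 219 Ω
Net reactance X = X_L − X_C = -171 Ω
Z = 46.8 − j171 Ω
|Z| = √(46.8² + 171²) = 177 Ω

177 Ω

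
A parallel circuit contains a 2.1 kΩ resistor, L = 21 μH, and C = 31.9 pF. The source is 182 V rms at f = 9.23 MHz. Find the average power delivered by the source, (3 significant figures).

15.8 W

ω = 2πf = 5.799e+07 rad/s
X_L = ωL = 1220 Ω
X_C = 1/(ωC) = 541 Ω
Parallel: admittances add. Y = 1/R + 1/(jωL) + jωC
Y = (0.000476 + j0.00103) S
|Y| = 0.00113 S → |Z| = 1/|Y| = 882 Ω, ∠Z = −∠Y = -65.2°
I = V/|Z| = 206 mA
P = VI cos φ = 182 × 0.206 × cos(-65.2°) = 15.8 W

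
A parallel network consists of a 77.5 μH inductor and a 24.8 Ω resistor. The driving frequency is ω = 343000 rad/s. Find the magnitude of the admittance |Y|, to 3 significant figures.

55.1 mS

X_L = ωL = 26.6 Ω
Parallel: admittances add. Y = 1/R + 1/(jωL)
Y = (0.0403 − j0.0376) S
|Y| = 0.0551 S → |Z| = 1/|Y| = 18.1 Ω, ∠Z = −∠Y = 43.0°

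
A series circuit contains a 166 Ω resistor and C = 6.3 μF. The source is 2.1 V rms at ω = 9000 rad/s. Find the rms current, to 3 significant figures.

12.6 mA

X_C = 1/(ωC) = 17.6 Ω
Z = 166 − j17.6 Ω
|Z| = √(166² + 17.6²) = 167 Ω
I = V/|Z| = 2.1/167 = 12.6 mA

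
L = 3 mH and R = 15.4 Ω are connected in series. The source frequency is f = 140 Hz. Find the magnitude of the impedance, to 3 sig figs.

15.6 Ω

ω = 2πf = 879.6 rad/s
X_L = ωL = 2.64 Ω
Z = 15.4 + j2.64 Ω
|Z| = √(15.4² + 2.64²) = 15.6 Ω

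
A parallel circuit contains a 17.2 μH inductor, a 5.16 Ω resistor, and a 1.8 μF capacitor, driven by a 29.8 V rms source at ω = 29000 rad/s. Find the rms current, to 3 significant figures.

58.5 A

X_L = ωL = 0.499 Ω
X_C = 1/(ωC) = 19.2 Ω
Parallel: admittances add. Y = 1/R + 1/(jωL) + jωC
Y = (0.194 − j1.95) S
|Y| = 1.96 S → |Z| = 1/|Y| = 0.510 Ω, ∠Z = −∠Y = 84.3°
I = V/|Z| = 29.8/0.510 = 58.5 A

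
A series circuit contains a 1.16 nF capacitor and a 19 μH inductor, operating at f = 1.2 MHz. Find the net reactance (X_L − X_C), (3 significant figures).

28.9 Ω

ω = 2πf = 7.54e+06 rad/s
X_L = ωL = 143 Ω
X_C = 1/(ωC) = 114 Ω
X = 143 − 114 = 28.9 Ω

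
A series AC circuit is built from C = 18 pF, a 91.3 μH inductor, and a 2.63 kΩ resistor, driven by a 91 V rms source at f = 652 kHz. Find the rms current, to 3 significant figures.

ω = 2πf = 4.097e+06 rad/s
X_L = ωL = 374 Ω
X_C = 1/(ωC) = 13600 Ω
Net reactance X = X_L − X_C = -13200 Ω
Z = 2630 − j13200 Ω
|Z| = √(2630² + 13200²) = 13400 Ω
I = V/|Z| = 91/13400 = 6.77 mA

6.77 mA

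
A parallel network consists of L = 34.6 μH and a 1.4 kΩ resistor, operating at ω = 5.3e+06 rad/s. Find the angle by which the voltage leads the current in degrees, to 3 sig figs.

82.5°

X_L = ωL = 183 Ω
Parallel: admittances add. Y = 1/R + 1/(jωL)
Y = (0.000714 − j0.00545) S
|Y| = 0.00550 S → |Z| = 1/|Y| = 182 Ω, ∠Z = −∠Y = 82.5°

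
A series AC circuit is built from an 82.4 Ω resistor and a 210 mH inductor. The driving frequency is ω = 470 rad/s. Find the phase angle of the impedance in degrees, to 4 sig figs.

50.14°

X_L = ωL = 98.70 Ω
Z = 82.40 + j98.70 Ω
|Z| = √(82.40² + 98.70²) = 128.6 Ω
∠Z = arctan(98.70/82.40) = 50.14°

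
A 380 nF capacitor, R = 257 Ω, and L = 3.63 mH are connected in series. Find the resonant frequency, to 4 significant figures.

4.285 kHz

ω₀ = 1/√(LC) = 1/√(0.00363 × 3.8e-07) = 26920 rad/s
f₀ = ω₀/(2π) = 4.285 kHz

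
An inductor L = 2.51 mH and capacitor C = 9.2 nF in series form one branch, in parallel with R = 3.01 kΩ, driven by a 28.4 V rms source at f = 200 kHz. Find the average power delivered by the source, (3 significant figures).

ω = 2πf = 1.257e+06 rad/s
X_L = ωL = 3150 Ω
X_C = 1/(ωC) = 86.5 Ω
Branch 1: Z₁ = R = 3010 Ω
Branch 2 (series LC): Z₂ = j(X_L − X_C) = j3070 Ω
Parallel: Z = Z₁Z₂/(Z₁+Z₂), |Z| = 2150 Ω, ∠Z = 44.5°
I = V/|Z| = 13.2 mA
P = VI cos φ = 28.4 × 0.0132 × cos(44.5°) = 268 mW

268 mW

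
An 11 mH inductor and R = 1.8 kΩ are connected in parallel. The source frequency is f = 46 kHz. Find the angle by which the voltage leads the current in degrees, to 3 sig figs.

ω = 2πf = 289000 rad/s
X_L = ωL = 3180 Ω
Parallel: admittances add. Y = 1/R + 1/(jωL)
Y = (0.000556 − j0.000315) S
|Y| = 0.000638 S → |Z| = 1/|Y| = 1570 Ω, ∠Z = −∠Y = 29.5°

29.5°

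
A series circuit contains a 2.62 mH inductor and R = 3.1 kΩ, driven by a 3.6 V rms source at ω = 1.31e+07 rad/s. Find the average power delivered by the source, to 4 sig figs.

33.83 μW

X_L = ωL = 34320 Ω
Z = 3100 + j34320 Ω
|Z| = √(3100² + 34320²) = 34460 Ω
∠Z = arctan(34320/3100) = 84.84°
I = V/|Z| = 104.5 μA
P = VI cos φ = 3.6 × 0.0001045 × cos(84.84°) = 33.83 μW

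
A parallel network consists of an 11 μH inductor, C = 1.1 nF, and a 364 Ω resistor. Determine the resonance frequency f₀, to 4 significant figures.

ω₀ = 1/√(LC) = 1/√(1.1e-05 × 1.1e-09) = 9.091e+06 rad/s
f₀ = ω₀/(2π) = 1.447 MHz

1.447 MHz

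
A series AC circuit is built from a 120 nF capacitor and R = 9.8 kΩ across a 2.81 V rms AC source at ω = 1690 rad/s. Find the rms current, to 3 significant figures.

256 μA

X_C = 1/(ωC) = 4930 Ω
Z = 9800 − j4930 Ω
|Z| = √(9800² + 4930²) = 11000 Ω
I = V/|Z| = 2.81/11000 = 256 μA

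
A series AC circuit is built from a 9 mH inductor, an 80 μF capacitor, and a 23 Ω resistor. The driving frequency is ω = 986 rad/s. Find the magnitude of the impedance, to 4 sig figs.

23.31 Ω

X_L = ωL = 8.874 Ω
X_C = 1/(ωC) = 12.68 Ω
Net reactance X = X_L − X_C = -3.803 Ω
Z = 23.00 − j3.803 Ω
|Z| = √(23.00² + 3.803²) = 23.31 Ω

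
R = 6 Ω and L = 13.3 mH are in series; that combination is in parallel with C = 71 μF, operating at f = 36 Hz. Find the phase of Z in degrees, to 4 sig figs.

20.85°

ω = 2πf = 226.2 rad/s
X_L = ωL = 3.008 Ω
X_C = 1/(ωC) = 62.27 Ω
Branch 1 (R+jX_L): Z₁ = 6.000 + j3.008 Ω, |Z₁| = 6.712 Ω
Branch 2 (−jX_C): Z₂ = −j62.27 Ω
Parallel: Z = Z₁Z₂/(Z₁+Z₂), |Z| = 7.017 Ω, ∠Z = 20.85°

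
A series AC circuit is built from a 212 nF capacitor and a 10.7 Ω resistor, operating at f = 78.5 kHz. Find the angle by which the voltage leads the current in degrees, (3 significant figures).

ω = 2πf = 493200 rad/s
X_C = 1/(ωC) = 9.56 Ω
Z = 10.7 − j9.56 Ω
|Z| = √(10.7² + 9.56²) = 14.4 Ω
∠Z = arctan(-9.56/10.7) = -41.8°

-41.8°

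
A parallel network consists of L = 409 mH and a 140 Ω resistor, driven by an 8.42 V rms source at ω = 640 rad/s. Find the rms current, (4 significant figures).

X_L = ωL = 261.8 Ω
Parallel: admittances add. Y = 1/R + 1/(jωL)
Y = (0.007143 − j0.003820) S
|Y| = 0.008100 S → |Z| = 1/|Y| = 123.5 Ω, ∠Z = −∠Y = 28.14°
I = V/|Z| = 8.42/123.5 = 68.20 mA

68.20 mA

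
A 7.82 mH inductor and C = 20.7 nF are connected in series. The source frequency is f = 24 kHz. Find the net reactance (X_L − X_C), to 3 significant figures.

859 Ω

ω = 2πf = 150800 rad/s
X_L = ωL = 1180 Ω
X_C = 1/(ωC) = 320 Ω
X = 1180 − 320 = 859 Ω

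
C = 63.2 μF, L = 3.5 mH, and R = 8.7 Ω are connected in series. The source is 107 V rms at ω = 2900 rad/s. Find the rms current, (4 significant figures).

10.82 A

X_L = ωL = 10.15 Ω
X_C = 1/(ωC) = 5.456 Ω
Net reactance X = X_L − X_C = 4.694 Ω
Z = 8.700 + j4.694 Ω
|Z| = √(8.700² + 4.694²) = 9.885 Ω
I = V/|Z| = 107/9.885 = 10.82 A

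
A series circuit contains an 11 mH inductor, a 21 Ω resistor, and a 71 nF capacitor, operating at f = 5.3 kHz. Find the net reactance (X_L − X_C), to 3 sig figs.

ω = 2πf = 33300 rad/s
X_L = ωL = 366 Ω
X_C = 1/(ωC) = 423 Ω
X = 366 − 423 = -56.6 Ω

-56.6 Ω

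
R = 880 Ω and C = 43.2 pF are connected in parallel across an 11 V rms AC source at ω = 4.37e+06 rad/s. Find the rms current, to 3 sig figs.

12.7 mA

X_C = 1/(ωC) = 5300 Ω
Parallel: admittances add. Y = 1/R + jωC
Y = (0.00114 + j0.000189) S
|Y| = 0.00115 S → |Z| = 1/|Y| = 868 Ω, ∠Z = −∠Y = -9.43°
I = V/|Z| = 11/868 = 12.7 mA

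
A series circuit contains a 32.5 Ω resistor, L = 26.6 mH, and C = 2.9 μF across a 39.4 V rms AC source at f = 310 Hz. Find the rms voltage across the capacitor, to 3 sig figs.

ω = 2πf = 1948 rad/s
X_L = ωL = 51.8 Ω
X_C = 1/(ωC) = 177 Ω
Net reactance X = X_L − X_C = -125 Ω
Z = 32.5 − j125 Ω
|Z| = √(32.5² + 125²) = 129 Ω
I = V/|Z| = 305 mA
V_C = I·|Z_C| = 0.305 × 177 = 53.9 V

53.9 V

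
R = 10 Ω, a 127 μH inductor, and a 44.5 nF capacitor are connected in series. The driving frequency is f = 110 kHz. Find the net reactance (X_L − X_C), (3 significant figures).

ω = 2πf = 691200 rad/s
X_L = ωL = 87.8 Ω
X_C = 1/(ωC) = 32.5 Ω
X = 87.8 − 32.5 = 55.3 Ω

55.3 Ω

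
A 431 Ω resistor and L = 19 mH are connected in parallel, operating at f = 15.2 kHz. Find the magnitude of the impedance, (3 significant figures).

ω = 2πf = 95500 rad/s
X_L = ωL = 1810 Ω
Parallel: admittances add. Y = 1/R + 1/(jωL)
Y = (0.00232 − j0.000551) S
|Y| = 0.00238 S → |Z| = 1/|Y| = 419 Ω, ∠Z = −∠Y = 13.4°

419 Ω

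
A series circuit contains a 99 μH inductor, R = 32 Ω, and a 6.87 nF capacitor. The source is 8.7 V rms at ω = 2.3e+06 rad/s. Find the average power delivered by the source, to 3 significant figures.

86.3 mW

X_L = ωL = 228 Ω
X_C = 1/(ωC) = 63.3 Ω
Net reactance X = X_L − X_C = 164 Ω
Z = 32.0 + j164 Ω
|Z| = √(32.0² + 164²) = 167 Ω
∠Z = arctan(164/32.0) = 79.0°
I = V/|Z| = 51.9 mA
P = VI cos φ = 8.7 × 0.0519 × cos(79.0°) = 86.3 mW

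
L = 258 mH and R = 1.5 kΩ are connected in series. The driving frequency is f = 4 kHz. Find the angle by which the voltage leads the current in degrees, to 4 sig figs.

76.97°

ω = 2πf = 25130 rad/s
X_L = ωL = 6484 Ω
Z = 1500 + j6484 Ω
|Z| = √(1500² + 6484²) = 6655 Ω
∠Z = arctan(6484/1500) = 76.97°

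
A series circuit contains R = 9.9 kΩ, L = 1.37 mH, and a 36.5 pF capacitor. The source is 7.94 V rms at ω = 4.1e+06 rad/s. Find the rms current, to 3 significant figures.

797 μA

X_L = ωL = 5620 Ω
X_C = 1/(ωC) = 6680 Ω
Net reactance X = X_L − X_C = -1070 Ω
Z = 9900 − j1070 Ω
|Z| = √(9900² + 1070²) = 9960 Ω
I = V/|Z| = 7.94/9960 = 797 μA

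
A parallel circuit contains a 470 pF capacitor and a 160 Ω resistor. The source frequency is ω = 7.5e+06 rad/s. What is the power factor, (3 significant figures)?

0.871

X_C = 1/(ωC) = 284 Ω
Parallel: admittances add. Y = 1/R + jωC
Y = (0.00625 + j0.00353) S
|Y| = 0.00718 S → |Z| = 1/|Y| = 139 Ω, ∠Z = −∠Y = -29.4°
cos φ = cos(-29.4°) = 0.871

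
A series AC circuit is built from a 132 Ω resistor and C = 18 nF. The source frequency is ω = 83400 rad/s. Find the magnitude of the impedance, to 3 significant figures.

679 Ω

X_C = 1/(ωC) = 666 Ω
Z = 132 − j666 Ω
|Z| = √(132² + 666²) = 679 Ω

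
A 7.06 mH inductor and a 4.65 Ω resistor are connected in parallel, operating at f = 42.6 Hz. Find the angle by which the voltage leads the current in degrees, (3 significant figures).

ω = 2πf = 267.7 rad/s
X_L = ωL = 1.89 Ω
Parallel: admittances add. Y = 1/R + 1/(jωL)
Y = (0.215 − j0.529) S
|Y| = 0.571 S → |Z| = 1/|Y| = 1.75 Ω, ∠Z = −∠Y = 67.9°

67.9°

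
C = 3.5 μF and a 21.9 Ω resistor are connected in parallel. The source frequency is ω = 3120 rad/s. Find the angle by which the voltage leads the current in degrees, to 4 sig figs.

-13.45°

X_C = 1/(ωC) = 91.58 Ω
Parallel: admittances add. Y = 1/R + jωC
Y = (0.04566 + j0.01092) S
|Y| = 0.04695 S → |Z| = 1/|Y| = 21.30 Ω, ∠Z = −∠Y = -13.45°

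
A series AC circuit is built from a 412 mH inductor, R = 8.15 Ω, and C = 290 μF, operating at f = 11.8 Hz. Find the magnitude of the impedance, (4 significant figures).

ω = 2πf = 74.14 rad/s
X_L = ωL = 30.55 Ω
X_C = 1/(ωC) = 46.51 Ω
Net reactance X = X_L − X_C = -15.96 Ω
Z = 8.150 − j15.96 Ω
|Z| = √(8.150² + 15.96²) = 17.92 Ω

17.92 Ω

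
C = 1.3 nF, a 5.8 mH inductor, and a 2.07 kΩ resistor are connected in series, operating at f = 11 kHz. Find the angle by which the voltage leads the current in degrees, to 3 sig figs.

ω = 2πf = 69120 rad/s
X_L = ωL = 401 Ω
X_C = 1/(ωC) = 11100 Ω
Net reactance X = X_L − X_C = -10700 Ω
Z = 2070 − j10700 Ω
|Z| = √(2070² + 10700²) = 10900 Ω
∠Z = arctan(-10700/2070) = -79.1°

-79.1°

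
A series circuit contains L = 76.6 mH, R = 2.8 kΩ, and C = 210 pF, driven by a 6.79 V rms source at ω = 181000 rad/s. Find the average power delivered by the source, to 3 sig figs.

793 μW

X_L = ωL = 13900 Ω
X_C = 1/(ωC) = 26300 Ω
Net reactance X = X_L − X_C = -12400 Ω
Z = 2800 − j12400 Ω
|Z| = √(2800² + 12400²) = 12800 Ω
∠Z = arctan(-12400/2800) = -77.3°
I = V/|Z| = 532 μA
P = VI cos φ = 6.79 × 0.000532 × cos(-77.3°) = 793 μW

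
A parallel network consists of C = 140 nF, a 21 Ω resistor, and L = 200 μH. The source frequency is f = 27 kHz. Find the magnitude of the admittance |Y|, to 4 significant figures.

47.96 mS

ω = 2πf = 169600 rad/s
X_L = ωL = 33.93 Ω
X_C = 1/(ωC) = 42.10 Ω
Parallel: admittances add. Y = 1/R + 1/(jωL) + jωC
Y = (0.04762 − j0.005723) S
|Y| = 0.04796 S → |Z| = 1/|Y| = 20.85 Ω, ∠Z = −∠Y = 6.853°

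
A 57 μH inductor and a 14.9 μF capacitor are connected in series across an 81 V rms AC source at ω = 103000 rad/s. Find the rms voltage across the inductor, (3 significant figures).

X_L = ωL = 5.87 Ω
X_C = 1/(ωC) = 0.652 Ω
Net reactance X = X_L − X_C = 5.22 Ω
Z = j5.22 Ω
|Z| = √(0² + 5.22²) = 5.22 Ω
I = V/|Z| = 15.5 A
V_L = I·|Z_L| = 15.5 × 5.87 = 91.1 V

91.1 V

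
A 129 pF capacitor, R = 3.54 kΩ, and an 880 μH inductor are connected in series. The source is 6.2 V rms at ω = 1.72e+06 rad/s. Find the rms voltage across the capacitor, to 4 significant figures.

6.028 V

X_L = ωL = 1514 Ω
X_C = 1/(ωC) = 4507 Ω
Net reactance X = X_L − X_C = -2993 Ω
Z = 3540 − j2993 Ω
|Z| = √(3540² + 2993²) = 4636 Ω
I = V/|Z| = 1.337 mA
V_C = I·|Z_C| = 0.001337 × 4507 = 6.028 V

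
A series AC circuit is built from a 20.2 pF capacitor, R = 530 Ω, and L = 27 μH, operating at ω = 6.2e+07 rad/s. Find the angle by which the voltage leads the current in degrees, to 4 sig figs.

58.81°

X_L = ωL = 1674 Ω
X_C = 1/(ωC) = 798.5 Ω
Net reactance X = X_L − X_C = 875.5 Ω
Z = 530.0 + j875.5 Ω
|Z| = √(530.0² + 875.5²) = 1023 Ω
∠Z = arctan(875.5/530.0) = 58.81°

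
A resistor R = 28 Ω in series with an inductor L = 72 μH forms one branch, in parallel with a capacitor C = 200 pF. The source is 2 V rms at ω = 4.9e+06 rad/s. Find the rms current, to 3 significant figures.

X_L = ωL = 353 Ω
X_C = 1/(ωC) = 1020 Ω
Branch 1 (R+jX_L): Z₁ = 28.0 + j353 Ω, |Z₁| = 354 Ω
Branch 2 (−jX_C): Z₂ = −j1020 Ω
Parallel: Z = Z₁Z₂/(Z₁+Z₂), |Z| = 540 Ω, ∠Z = 83.1°
I = V/|Z| = 2/540 = 3.70 mA

3.70 mA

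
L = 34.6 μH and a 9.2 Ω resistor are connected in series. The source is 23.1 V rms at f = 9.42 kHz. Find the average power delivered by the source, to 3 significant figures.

55.3 W

ω = 2πf = 59190 rad/s
X_L = ωL = 2.05 Ω
Z = 9.20 + j2.05 Ω
|Z| = √(9.20² + 2.05²) = 9.43 Ω
∠Z = arctan(2.05/9.20) = 12.5°
I = V/|Z| = 2.45 A
P = VI cos φ = 23.1 × 2.45 × cos(12.5°) = 55.3 W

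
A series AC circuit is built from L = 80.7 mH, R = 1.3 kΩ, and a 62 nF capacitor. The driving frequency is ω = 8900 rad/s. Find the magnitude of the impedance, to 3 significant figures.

1700 Ω

X_L = ωL = 718 Ω
X_C = 1/(ωC) = 1810 Ω
Net reactance X = X_L − X_C = -1090 Ω
Z = 1300 − j1090 Ω
|Z| = √(1300² + 1090²) = 1700 Ω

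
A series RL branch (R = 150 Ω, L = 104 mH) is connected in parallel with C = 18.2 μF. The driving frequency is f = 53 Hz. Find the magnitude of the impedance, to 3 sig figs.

ω = 2πf = 333.0 rad/s
X_L = ωL = 34.6 Ω
X_C = 1/(ωC) = 165 Ω
Branch 1 (R+jX_L): Z₁ = 150 + j34.6 Ω, |Z₁| = 154 Ω
Branch 2 (−jX_C): Z₂ = −j165 Ω
Parallel: Z = Z₁Z₂/(Z₁+Z₂), |Z| = 128 Ω, ∠Z = -36.0°

128 Ω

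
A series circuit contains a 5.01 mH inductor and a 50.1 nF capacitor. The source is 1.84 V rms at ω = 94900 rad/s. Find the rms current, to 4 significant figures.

X_L = ωL = 475.4 Ω
X_C = 1/(ωC) = 210.3 Ω
Net reactance X = X_L − X_C = 265.1 Ω
Z = j265.1 Ω
|Z| = √(0² + 265.1²) = 265.1 Ω
I = V/|Z| = 1.84/265.1 = 6.940 mA

6.940 mA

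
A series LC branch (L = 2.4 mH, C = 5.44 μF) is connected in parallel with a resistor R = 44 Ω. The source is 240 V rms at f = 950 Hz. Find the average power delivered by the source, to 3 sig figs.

ω = 2πf = 5969 rad/s
X_L = ωL = 14.3 Ω
X_C = 1/(ωC) = 30.8 Ω
Branch 1: Z₁ = R = 44.0 Ω
Branch 2 (series LC): Z₂ = j(X_L − X_C) = −j16.5 Ω
Parallel: Z = Z₁Z₂/(Z₁+Z₂), |Z| = 15.4 Ω, ∠Z = -69.5°
I = V/|Z| = 15.6 A
P = VI cos φ = 240 × 15.6 × cos(-69.5°) = 1.31 kW

1.31 kW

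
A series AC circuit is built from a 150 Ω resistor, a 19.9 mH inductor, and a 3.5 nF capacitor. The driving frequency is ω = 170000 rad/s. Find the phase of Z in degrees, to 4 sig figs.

X_L = ωL = 3383 Ω
X_C = 1/(ωC) = 1681 Ω
Net reactance X = X_L − X_C = 1702 Ω
Z = 150.0 + j1702 Ω
|Z| = √(150.0² + 1702²) = 1709 Ω
∠Z = arctan(1702/150.0) = 84.96°

84.96°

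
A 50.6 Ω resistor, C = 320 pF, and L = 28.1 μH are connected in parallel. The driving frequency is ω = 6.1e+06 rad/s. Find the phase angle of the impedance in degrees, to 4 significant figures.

X_L = ωL = 171.4 Ω
X_C = 1/(ωC) = 512.3 Ω
Parallel: admittances add. Y = 1/R + 1/(jωL) + jωC
Y = (0.01976 − j0.003882) S
|Y| = 0.02014 S → |Z| = 1/|Y| = 49.65 Ω, ∠Z = −∠Y = 11.11°

11.11°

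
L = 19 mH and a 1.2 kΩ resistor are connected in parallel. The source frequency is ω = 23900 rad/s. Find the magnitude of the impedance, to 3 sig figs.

425 Ω

X_L = ωL = 454 Ω
Parallel: admittances add. Y = 1/R + 1/(jωL)
Y = (0.000833 − j0.00220) S
|Y| = 0.00235 S → |Z| = 1/|Y| = 425 Ω, ∠Z = −∠Y = 69.3°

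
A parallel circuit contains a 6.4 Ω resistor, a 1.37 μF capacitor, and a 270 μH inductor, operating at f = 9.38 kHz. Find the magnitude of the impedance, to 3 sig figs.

6.36 Ω

ω = 2πf = 58940 rad/s
X_L = ωL = 15.9 Ω
X_C = 1/(ωC) = 12.4 Ω
Parallel: admittances add. Y = 1/R + 1/(jωL) + jωC
Y = (0.156 + j0.0179) S
|Y| = 0.157 S → |Z| = 1/|Y| = 6.36 Ω, ∠Z = −∠Y = -6.54°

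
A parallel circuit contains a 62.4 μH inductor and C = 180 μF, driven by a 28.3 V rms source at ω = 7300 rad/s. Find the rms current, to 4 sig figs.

24.94 A

X_L = ωL = 0.4555 Ω
X_C = 1/(ωC) = 0.7610 Ω
Parallel: admittances add. Y = 1/(jωL) + jωC
Y = (0 − j0.8813) S
|Y| = 0.8813 S → |Z| = 1/|Y| = 1.135 Ω, ∠Z = −∠Y = 90.00°
I = V/|Z| = 28.3/1.135 = 24.94 A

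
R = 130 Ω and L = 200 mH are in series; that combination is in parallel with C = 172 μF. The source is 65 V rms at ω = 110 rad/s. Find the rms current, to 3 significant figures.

X_L = ωL = 22.0 Ω
X_C = 1/(ωC) = 52.9 Ω
Branch 1 (R+jX_L): Z₁ = 130 + j22.0 Ω, |Z₁| = 132 Ω
Branch 2 (−jX_C): Z₂ = −j52.9 Ω
Parallel: Z = Z₁Z₂/(Z₁+Z₂), |Z| = 52.2 Ω, ∠Z = -67.0°
I = V/|Z| = 65/52.2 = 1.25 A

1.25 A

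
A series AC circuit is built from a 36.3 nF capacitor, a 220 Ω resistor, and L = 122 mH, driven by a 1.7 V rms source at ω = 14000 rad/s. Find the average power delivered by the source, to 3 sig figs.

5.49 mW

X_L = ωL = 1710 Ω
X_C = 1/(ωC) = 1970 Ω
Net reactance X = X_L − X_C = -260 Ω
Z = 220 − j260 Ω
|Z| = √(220² + 260²) = 340 Ω
∠Z = arctan(-260/220) = -49.7°
I = V/|Z| = 4.99 mA
P = VI cos φ = 1.7 × 0.00499 × cos(-49.7°) = 5.49 mW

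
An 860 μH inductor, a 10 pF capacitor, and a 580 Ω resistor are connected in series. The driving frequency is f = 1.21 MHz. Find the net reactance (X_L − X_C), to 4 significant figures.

-6615 Ω

ω = 2πf = 7.603e+06 rad/s
X_L = ωL = 6538 Ω
X_C = 1/(ωC) = 13150 Ω
X = 6538 − 13150 = -6615 Ω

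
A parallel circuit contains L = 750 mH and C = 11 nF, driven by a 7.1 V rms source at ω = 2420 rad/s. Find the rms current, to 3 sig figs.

X_L = ωL = 1820 Ω
X_C = 1/(ωC) = 37600 Ω
Parallel: admittances add. Y = 1/(jωL) + jωC
Y = (0 − j0.000524) S
|Y| = 0.000524 S → |Z| = 1/|Y| = 1910 Ω, ∠Z = −∠Y = 90.0°
I = V/|Z| = 7.1/1910 = 3.72 mA

3.72 mA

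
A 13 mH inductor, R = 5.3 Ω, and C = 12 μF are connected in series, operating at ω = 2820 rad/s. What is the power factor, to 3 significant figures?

0.598

X_L = ωL = 36.7 Ω
X_C = 1/(ωC) = 29.6 Ω
Net reactance X = X_L − X_C = 7.11 Ω
Z = 5.30 + j7.11 Ω
|Z| = √(5.30² + 7.11²) = 8.87 Ω
∠Z = arctan(7.11/5.30) = 53.3°
cos φ = cos(53.3°) = 0.598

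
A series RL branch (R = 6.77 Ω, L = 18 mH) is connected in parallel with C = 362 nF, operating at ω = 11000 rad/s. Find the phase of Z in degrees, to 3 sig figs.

80.8°

X_L = ωL = 198 Ω
X_C = 1/(ωC) = 251 Ω
Branch 1 (R+jX_L): Z₁ = 6.77 + j198 Ω, |Z₁| = 198 Ω
Branch 2 (−jX_C): Z₂ = −j251 Ω
Parallel: Z = Z₁Z₂/(Z₁+Z₂), |Z| = 929 Ω, ∠Z = 80.8°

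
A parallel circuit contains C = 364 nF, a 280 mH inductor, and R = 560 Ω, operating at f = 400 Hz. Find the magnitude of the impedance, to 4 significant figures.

ω = 2πf = 2513 rad/s
X_L = ωL = 703.7 Ω
X_C = 1/(ωC) = 1093 Ω
Parallel: admittances add. Y = 1/R + 1/(jωL) + jωC
Y = (0.001786 − j0.0005062) S
|Y| = 0.001856 S → |Z| = 1/|Y| = 538.8 Ω, ∠Z = −∠Y = 15.83°

538.8 Ω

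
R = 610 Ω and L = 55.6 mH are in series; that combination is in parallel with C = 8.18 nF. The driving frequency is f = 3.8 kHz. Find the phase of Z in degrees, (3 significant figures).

56.2°

ω = 2πf = 23880 rad/s
X_L = ωL = 1330 Ω
X_C = 1/(ωC) = 5120 Ω
Branch 1 (R+jX_L): Z₁ = 610 + j1330 Ω, |Z₁| = 1460 Ω
Branch 2 (−jX_C): Z₂ = −j5120 Ω
Parallel: Z = Z₁Z₂/(Z₁+Z₂), |Z| = 1950 Ω, ∠Z = 56.2°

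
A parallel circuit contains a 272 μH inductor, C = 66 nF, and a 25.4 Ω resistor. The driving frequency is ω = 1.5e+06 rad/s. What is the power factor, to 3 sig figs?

X_L = ωL = 408 Ω
X_C = 1/(ωC) = 10.1 Ω
Parallel: admittances add. Y = 1/R + 1/(jωL) + jωC
Y = (0.0394 + j0.0965) S
|Y| = 0.104 S → |Z| = 1/|Y| = 9.59 Ω, ∠Z = −∠Y = -67.8°
cos φ = cos(-67.8°) = 0.378

0.378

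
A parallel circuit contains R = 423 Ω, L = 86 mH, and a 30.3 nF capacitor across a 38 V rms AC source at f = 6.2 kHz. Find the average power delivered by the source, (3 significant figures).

3.41 W

ω = 2πf = 38960 rad/s
X_L = ωL = 3350 Ω
X_C = 1/(ωC) = 847 Ω
Parallel: admittances add. Y = 1/R + 1/(jωL) + jωC
Y = (0.00236 + j0.000882) S
|Y| = 0.00252 S → |Z| = 1/|Y| = 396 Ω, ∠Z = −∠Y = -20.5°
I = V/|Z| = 95.9 mA
P = VI cos φ = 38 × 0.0959 × cos(-20.5°) = 3.41 W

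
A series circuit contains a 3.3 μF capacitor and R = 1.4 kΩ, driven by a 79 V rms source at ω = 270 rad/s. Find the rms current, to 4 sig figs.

X_C = 1/(ωC) = 1122 Ω
Z = 1400 − j1122 Ω
|Z| = √(1400² + 1122²) = 1794 Ω
I = V/|Z| = 79/1794 = 44.03 mA

44.03 mA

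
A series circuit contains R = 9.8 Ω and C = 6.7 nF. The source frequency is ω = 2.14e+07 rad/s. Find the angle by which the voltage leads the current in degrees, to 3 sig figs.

-35.4°

X_C = 1/(ωC) = 6.97 Ω
Z = 9.80 − j6.97 Ω
|Z| = √(9.80² + 6.97²) = 12.0 Ω
∠Z = arctan(-6.97/9.80) = -35.4°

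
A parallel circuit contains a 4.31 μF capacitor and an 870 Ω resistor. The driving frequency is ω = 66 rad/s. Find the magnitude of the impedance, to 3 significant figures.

845 Ω

X_C = 1/(ωC) = 3520 Ω
Parallel: admittances add. Y = 1/R + jωC
Y = (0.00115 + j0.000284) S
|Y| = 0.00118 S → |Z| = 1/|Y| = 845 Ω, ∠Z = −∠Y = -13.9°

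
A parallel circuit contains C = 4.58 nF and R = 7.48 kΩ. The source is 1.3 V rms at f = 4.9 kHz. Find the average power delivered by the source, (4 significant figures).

ω = 2πf = 30790 rad/s
X_C = 1/(ωC) = 7092 Ω
Parallel: admittances add. Y = 1/R + jωC
Y = (0.0001337 + j0.0001410) S
|Y| = 0.0001943 S → |Z| = 1/|Y| = 5146 Ω, ∠Z = −∠Y = -46.53°
I = V/|Z| = 252.6 μA
P = VI cos φ = 1.3 × 0.0002526 × cos(-46.53°) = 225.9 μW

225.9 μW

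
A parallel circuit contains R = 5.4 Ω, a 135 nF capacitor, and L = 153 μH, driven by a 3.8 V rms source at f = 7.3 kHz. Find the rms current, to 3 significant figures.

ω = 2πf = 45870 rad/s
X_L = ωL = 7.02 Ω
X_C = 1/(ωC) = 161 Ω
Parallel: admittances add. Y = 1/R + 1/(jωL) + jωC
Y = (0.185 − j0.136) S
|Y| = 0.230 S → |Z| = 1/|Y| = 4.35 Ω, ∠Z = −∠Y = 36.4°
I = V/|Z| = 3.8/4.35 = 874 mA

874 mA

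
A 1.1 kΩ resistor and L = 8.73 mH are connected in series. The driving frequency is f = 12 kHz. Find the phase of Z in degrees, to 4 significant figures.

ω = 2πf = 75400 rad/s
X_L = ωL = 658.2 Ω
Z = 1100 + j658.2 Ω
|Z| = √(1100² + 658.2²) = 1282 Ω
∠Z = arctan(658.2/1100) = 30.90°

30.90°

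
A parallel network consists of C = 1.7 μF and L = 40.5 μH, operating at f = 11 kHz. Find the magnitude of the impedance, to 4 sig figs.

4.171 Ω

ω = 2πf = 69120 rad/s
X_L = ωL = 2.799 Ω
X_C = 1/(ωC) = 8.511 Ω
Parallel: admittances add. Y = 1/(jωL) + jωC
Y = (0 − j0.2398) S
|Y| = 0.2398 S → |Z| = 1/|Y| = 4.171 Ω, ∠Z = −∠Y = 90.00°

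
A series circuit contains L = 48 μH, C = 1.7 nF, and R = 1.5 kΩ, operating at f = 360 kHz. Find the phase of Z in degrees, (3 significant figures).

ω = 2πf = 2.262e+06 rad/s
X_L = ωL = 109 Ω
X_C = 1/(ωC) = 260 Ω
Net reactance X = X_L − X_C = -151 Ω
Z = 1500 − j151 Ω
|Z| = √(1500² + 151²) = 1510 Ω
∠Z = arctan(-151/1500) = -5.77°

-5.77°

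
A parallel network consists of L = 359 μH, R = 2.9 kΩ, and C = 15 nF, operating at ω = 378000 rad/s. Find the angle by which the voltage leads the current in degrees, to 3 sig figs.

78.5°

X_L = ωL = 136 Ω
X_C = 1/(ωC) = 176 Ω
Parallel: admittances add. Y = 1/R + 1/(jωL) + jωC
Y = (0.000345 − j0.00170) S
|Y| = 0.00173 S → |Z| = 1/|Y| = 577 Ω, ∠Z = −∠Y = 78.5°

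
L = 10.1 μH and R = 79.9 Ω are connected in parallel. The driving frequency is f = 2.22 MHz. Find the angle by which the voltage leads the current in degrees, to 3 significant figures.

29.6°

ω = 2πf = 1.395e+07 rad/s
X_L = ωL = 141 Ω
Parallel: admittances add. Y = 1/R + 1/(jωL)
Y = (0.0125 − j0.00710) S
|Y| = 0.0144 S → |Z| = 1/|Y| = 69.5 Ω, ∠Z = −∠Y = 29.6°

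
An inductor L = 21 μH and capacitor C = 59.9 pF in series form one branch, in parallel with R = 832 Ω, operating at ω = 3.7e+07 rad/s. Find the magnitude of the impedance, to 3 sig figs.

303 Ω

X_L = ωL = 777 Ω
X_C = 1/(ωC) = 451 Ω
Branch 1: Z₁ = R = 832 Ω
Branch 2 (series LC): Z₂ = j(X_L − X_C) = j326 Ω
Parallel: Z = Z₁Z₂/(Z₁+Z₂), |Z| = 303 Ω, ∠Z = 68.6°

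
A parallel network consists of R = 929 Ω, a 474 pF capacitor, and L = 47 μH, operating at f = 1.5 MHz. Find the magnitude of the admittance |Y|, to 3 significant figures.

2.46 mS

ω = 2πf = 9.425e+06 rad/s
X_L = ωL = 443 Ω
X_C = 1/(ωC) = 224 Ω
Parallel: admittances add. Y = 1/R + 1/(jωL) + jωC
Y = (0.00108 + j0.00221) S
|Y| = 0.00246 S → |Z| = 1/|Y| = 407 Ω, ∠Z = −∠Y = -64.0°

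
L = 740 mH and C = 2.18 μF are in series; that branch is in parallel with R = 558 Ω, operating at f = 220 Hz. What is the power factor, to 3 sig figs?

ω = 2πf = 1382 rad/s
X_L = ωL = 1020 Ω
X_C = 1/(ωC) = 332 Ω
Branch 1: Z₁ = R = 558 Ω
Branch 2 (series LC): Z₂ = j(X_L − X_C) = j691 Ω
Parallel: Z = Z₁Z₂/(Z₁+Z₂), |Z| = 434 Ω, ∠Z = 38.9°
cos φ = cos(38.9°) = 0.778

0.778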